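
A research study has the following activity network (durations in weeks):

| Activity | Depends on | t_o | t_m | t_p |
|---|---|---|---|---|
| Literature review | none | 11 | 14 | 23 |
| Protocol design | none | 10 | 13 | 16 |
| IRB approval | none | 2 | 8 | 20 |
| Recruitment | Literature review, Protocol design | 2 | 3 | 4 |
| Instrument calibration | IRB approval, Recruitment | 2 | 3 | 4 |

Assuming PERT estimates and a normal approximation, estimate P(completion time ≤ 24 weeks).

te_Literature review = (11 + 4·14 + 23)/6 = 90/6 = 15; σ²_Literature review = ((23−11)/6)² = 4.000
te_Protocol design = (10 + 4·13 + 16)/6 = 78/6 = 13; σ²_Protocol design = ((16−10)/6)² = 1.000
te_IRB approval = (2 + 4·8 + 20)/6 = 54/6 = 9; σ²_IRB approval = ((20−2)/6)² = 9.000
te_Recruitment = (2 + 4·3 + 4)/6 = 18/6 = 3; σ²_Recruitment = ((4−2)/6)² = 0.111
te_Instrument calibration = (2 + 4·3 + 4)/6 = 18/6 = 3; σ²_Instrument calibration = ((4−2)/6)² = 0.111

Forward pass:
ES_Literature review = 0; EF_Literature review = 15
ES_Protocol design = 0; EF_Protocol design = 13
ES_IRB approval = 0; EF_IRB approval = 9
ES_Recruitment = max(EF_Literature review=15, EF_Protocol design=13) = 15; EF_Recruitment = 15+3 = 18
ES_Instrument calibration = max(EF_IRB approval=9, EF_Recruitment=18) = 18; EF_Instrument calibration = 18+3 = 21
Expected project duration μ = 21 weeks. Critical path: Literature review → Recruitment → Instrument calibration.

Variance along critical path = 4.000 + 0.111 + 0.111 = 4.222; σ = √4.222 = 2.055 weeks.
Z = (24 − 21) / 2.055 = 1.460
P(T ≤ 24) = Φ(1.460) ≈ 0.928

0.928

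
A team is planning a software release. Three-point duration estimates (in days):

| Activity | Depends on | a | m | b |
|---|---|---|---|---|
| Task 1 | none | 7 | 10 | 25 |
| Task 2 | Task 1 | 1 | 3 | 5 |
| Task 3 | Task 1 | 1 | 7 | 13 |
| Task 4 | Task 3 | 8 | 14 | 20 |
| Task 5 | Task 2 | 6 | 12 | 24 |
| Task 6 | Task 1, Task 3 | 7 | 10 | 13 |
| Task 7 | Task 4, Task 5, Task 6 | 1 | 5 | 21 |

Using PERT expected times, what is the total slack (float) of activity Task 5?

5 days

te_Task 1 = (7 + 4·10 + 25)/6 = 72/6 = 12
te_Task 2 = (1 + 4·3 + 5)/6 = 18/6 = 3
te_Task 3 = (1 + 4·7 + 13)/6 = 42/6 = 7
te_Task 4 = (8 + 4·14 + 20)/6 = 84/6 = 14
te_Task 5 = (6 + 4·12 + 24)/6 = 78/6 = 13
te_Task 6 = (7 + 4·10 + 13)/6 = 60/6 = 10
te_Task 7 = (1 + 4·5 + 21)/6 = 42/6 = 7

Forward pass:
ES_Task 1 = 0; EF_Task 1 = 12
ES_Task 2 = 12; EF_Task 2 = 12+3 = 15
ES_Task 3 = 12; EF_Task 3 = 12+7 = 19
ES_Task 4 = 19; EF_Task 4 = 19+14 = 33
ES_Task 5 = 15; EF_Task 5 = 15+13 = 28
ES_Task 6 = max(EF_Task 1=12, EF_Task 3=19) = 19; EF_Task 6 = 19+10 = 29
ES_Task 7 = max(EF_Task 4=33, EF_Task 5=28, EF_Task 6=29) = 33; EF_Task 7 = 33+7 = 40
Expected project duration μ = 40 days. Critical path: Task 1 → Task 3 → Task 4 → Task 7.

Backward pass:
LF_Task 7 = 40; LS_Task 7 = 40−7 = 33
LF_Task 6 = LS_Task 7 = 33; LS_Task 6 = 33−10 = 23
LF_Task 5 = LS_Task 7 = 33; LS_Task 5 = 33−13 = 20
LF_Task 4 = LS_Task 7 = 33; LS_Task 4 = 33−14 = 19
LF_Task 3 = min(LS_Task 4=19, LS_Task 6=23) = 19; LS_Task 3 = 19−7 = 12
LF_Task 2 = LS_Task 5 = 20; LS_Task 2 = 20−3 = 17
LF_Task 1 = min(LS_Task 2=17, LS_Task 3=12, LS_Task 6=23) = 12; LS_Task 1 = 12−12 = 0
Slack_Task 5 = LS_Task 5 − ES_Task 5 = 20 − 15 = 5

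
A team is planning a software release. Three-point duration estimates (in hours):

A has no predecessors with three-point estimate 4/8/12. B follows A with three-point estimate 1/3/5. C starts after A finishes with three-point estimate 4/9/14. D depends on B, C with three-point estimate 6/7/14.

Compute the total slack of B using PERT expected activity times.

te_A = (4 + 4·8 + 12)/6 = 48/6 = 8
te_B = (1 + 4·3 + 5)/6 = 18/6 = 3
te_C = (4 + 4·9 + 14)/6 = 54/6 = 9
te_D = (6 + 4·7 + 14)/6 = 48/6 = 8

Forward pass:
ES_A = 0; EF_A = 8
ES_B = 8; EF_B = 8+3 = 11
ES_C = 8; EF_C = 8+9 = 17
ES_D = max(EF_B=11, EF_C=17) = 17; EF_D = 17+8 = 25
Expected project duration μ = 25 hours. Critical path: A → C → D.

Backward pass:
LF_D = 25; LS_D = 25−8 = 17
LF_C = LS_D = 17; LS_C = 17−9 = 8
LF_B = LS_D = 17; LS_B = 17−3 = 14
LF_A = min(LS_B=14, LS_C=8) = 8; LS_A = 8−8 = 0
Slack_B = LS_B − ES_B = 14 − 8 = 6

6 hours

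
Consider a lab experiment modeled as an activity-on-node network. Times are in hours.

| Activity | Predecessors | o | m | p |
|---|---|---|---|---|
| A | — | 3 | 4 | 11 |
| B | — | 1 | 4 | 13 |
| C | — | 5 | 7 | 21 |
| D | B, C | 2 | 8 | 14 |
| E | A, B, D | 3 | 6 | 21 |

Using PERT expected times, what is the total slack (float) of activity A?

te_A = (3 + 4·4 + 11)/6 = 30/6 = 5
te_B = (1 + 4·4 + 13)/6 = 30/6 = 5
te_C = (5 + 4·7 + 21)/6 = 54/6 = 9
te_D = (2 + 4·8 + 14)/6 = 48/6 = 8
te_E = (3 + 4·6 + 21)/6 = 48/6 = 8

Forward pass:
ES_A = 0; EF_A = 5
ES_B = 0; EF_B = 5
ES_C = 0; EF_C = 9
ES_D = max(EF_B=5, EF_C=9) = 9; EF_D = 9+8 = 17
ES_E = max(EF_A=5, EF_B=5, EF_D=17) = 17; EF_E = 17+8 = 25
Expected project duration μ = 25 hours. Critical path: C → D → E.

Backward pass:
LF_E = 25; LS_E = 25−8 = 17
LF_D = LS_E = 17; LS_D = 17−8 = 9
LF_C = LS_D = 9; LS_C = 9−9 = 0
LF_B = min(LS_D=9, LS_E=17) = 9; LS_B = 9−5 = 4
LF_A = LS_E = 17; LS_A = 17−5 = 12
Slack_A = LS_A − ES_A = 12 − 0 = 12

12 hours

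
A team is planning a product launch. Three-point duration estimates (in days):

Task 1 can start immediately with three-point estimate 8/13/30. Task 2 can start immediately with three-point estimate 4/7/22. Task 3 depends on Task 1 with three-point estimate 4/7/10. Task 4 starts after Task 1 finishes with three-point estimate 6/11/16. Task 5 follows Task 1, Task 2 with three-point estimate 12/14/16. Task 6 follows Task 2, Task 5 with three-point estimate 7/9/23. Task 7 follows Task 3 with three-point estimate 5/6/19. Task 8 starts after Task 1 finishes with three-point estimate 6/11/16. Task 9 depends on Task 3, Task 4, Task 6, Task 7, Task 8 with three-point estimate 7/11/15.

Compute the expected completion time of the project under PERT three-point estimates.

te_Task 1 = (8 + 4·13 + 30)/6 = 90/6 = 15
te_Task 2 = (4 + 4·7 + 22)/6 = 54/6 = 9
te_Task 3 = (4 + 4·7 + 10)/6 = 42/6 = 7
te_Task 4 = (6 + 4·11 + 16)/6 = 66/6 = 11
te_Task 5 = (12 + 4·14 + 16)/6 = 84/6 = 14
te_Task 6 = (7 + 4·9 + 23)/6 = 66/6 = 11
te_Task 7 = (5 + 4·6 + 19)/6 = 48/6 = 8
te_Task 8 = (6 + 4·11 + 16)/6 = 66/6 = 11
te_Task 9 = (7 + 4·11 + 15)/6 = 66/6 = 11

Forward pass:
ES_Task 1 = 0; EF_Task 1 = 15
ES_Task 2 = 0; EF_Task 2 = 9
ES_Task 3 = 15; EF_Task 3 = 15+7 = 22
ES_Task 4 = 15; EF_Task 4 = 15+11 = 26
ES_Task 5 = max(EF_Task 1=15, EF_Task 2=9) = 15; EF_Task 5 = 15+14 = 29
ES_Task 6 = max(EF_Task 2=9, EF_Task 5=29) = 29; EF_Task 6 = 29+11 = 40
ES_Task 7 = 22; EF_Task 7 = 22+8 = 30
ES_Task 8 = 15; EF_Task 8 = 15+11 = 26
ES_Task 9 = max(EF_Task 3=22, EF_Task 4=26, EF_Task 6=40, EF_Task 7=30, EF_Task 8=26) = 40; EF_Task 9 = 40+11 = 51
Expected project duration μ = 51 days. Critical path: Task 1 → Task 5 → Task 6 → Task 9.

51 days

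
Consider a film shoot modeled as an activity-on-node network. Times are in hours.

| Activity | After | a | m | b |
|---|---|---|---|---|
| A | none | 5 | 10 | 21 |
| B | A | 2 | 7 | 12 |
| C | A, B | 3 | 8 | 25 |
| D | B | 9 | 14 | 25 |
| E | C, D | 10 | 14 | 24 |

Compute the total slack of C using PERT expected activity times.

5 hours

te_A = (5 + 4·10 + 21)/6 = 66/6 = 11
te_B = (2 + 4·7 + 12)/6 = 42/6 = 7
te_C = (3 + 4·8 + 25)/6 = 60/6 = 10
te_D = (9 + 4·14 + 25)/6 = 90/6 = 15
te_E = (10 + 4·14 + 24)/6 = 90/6 = 15

Forward pass:
ES_A = 0; EF_A = 11
ES_B = 11; EF_B = 11+7 = 18
ES_C = max(EF_A=11, EF_B=18) = 18; EF_C = 18+10 = 28
ES_D = 18; EF_D = 18+15 = 33
ES_E = max(EF_C=28, EF_D=33) = 33; EF_E = 33+15 = 48
Expected project duration μ = 48 hours. Critical path: A → B → D → E.

Backward pass:
LF_E = 48; LS_E = 48−15 = 33
LF_D = LS_E = 33; LS_D = 33−15 = 18
LF_C = LS_E = 33; LS_C = 33−10 = 23
LF_B = min(LS_C=23, LS_D=18) = 18; LS_B = 18−7 = 11
LF_A = min(LS_B=11, LS_C=23) = 11; LS_A = 11−11 = 0
Slack_C = LS_C − ES_C = 23 − 18 = 5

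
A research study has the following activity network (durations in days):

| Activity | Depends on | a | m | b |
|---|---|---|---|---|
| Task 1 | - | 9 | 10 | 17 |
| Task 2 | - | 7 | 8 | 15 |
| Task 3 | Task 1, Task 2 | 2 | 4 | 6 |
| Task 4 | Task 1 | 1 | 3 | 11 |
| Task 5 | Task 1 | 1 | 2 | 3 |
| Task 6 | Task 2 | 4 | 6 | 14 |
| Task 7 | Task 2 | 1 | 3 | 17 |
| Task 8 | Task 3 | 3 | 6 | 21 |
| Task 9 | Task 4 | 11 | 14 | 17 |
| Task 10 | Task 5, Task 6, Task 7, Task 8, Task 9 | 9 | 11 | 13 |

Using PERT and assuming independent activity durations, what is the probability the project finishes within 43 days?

te_Task 1 = (9 + 4·10 + 17)/6 = 66/6 = 11; σ²_Task 1 = ((17−9)/6)² = 1.778
te_Task 2 = (7 + 4·8 + 15)/6 = 54/6 = 9; σ²_Task 2 = ((15−7)/6)² = 1.778
te_Task 3 = (2 + 4·4 + 6)/6 = 24/6 = 4; σ²_Task 3 = ((6−2)/6)² = 0.444
te_Task 4 = (1 + 4·3 + 11)/6 = 24/6 = 4; σ²_Task 4 = ((11−1)/6)² = 2.778
te_Task 5 = (1 + 4·2 + 3)/6 = 12/6 = 2; σ²_Task 5 = ((3−1)/6)² = 0.111
te_Task 6 = (4 + 4·6 + 14)/6 = 42/6 = 7; σ²_Task 6 = ((14−4)/6)² = 2.778
te_Task 7 = (1 + 4·3 + 17)/6 = 30/6 = 5; σ²_Task 7 = ((17−1)/6)² = 7.111
te_Task 8 = (3 + 4·6 + 21)/6 = 48/6 = 8; σ²_Task 8 = ((21−3)/6)² = 9.000
te_Task 9 = (11 + 4·14 + 17)/6 = 84/6 = 14; σ²_Task 9 = ((17−11)/6)² = 1.000
te_Task 10 = (9 + 4·11 + 13)/6 = 66/6 = 11; σ²_Task 10 = ((13−9)/6)² = 0.444

Forward pass:
ES_Task 1 = 0; EF_Task 1 = 11
ES_Task 2 = 0; EF_Task 2 = 9
ES_Task 3 = max(EF_Task 1=11, EF_Task 2=9) = 11; EF_Task 3 = 11+4 = 15
ES_Task 4 = 11; EF_Task 4 = 11+4 = 15
ES_Task 5 = 11; EF_Task 5 = 11+2 = 13
ES_Task 6 = 9; EF_Task 6 = 9+7 = 16
ES_Task 7 = 9; EF_Task 7 = 9+5 = 14
ES_Task 8 = 15; EF_Task 8 = 15+8 = 23
ES_Task 9 = 15; EF_Task 9 = 15+14 = 29
ES_Task 10 = max(EF_Task 5=13, EF_Task 6=16, EF_Task 7=14, EF_Task 8=23, EF_Task 9=29) = 29; EF_Task 10 = 29+11 = 40
Expected project duration μ = 40 days. Critical path: Task 1 → Task 4 → Task 9 → Task 10.

Variance along critical path = 1.778 + 2.778 + 1.000 + 0.444 = 6.000; σ = √6.000 = 2.449 days.
Z = (43 − 40) / 2.449 = 1.225
P(T ≤ 43) = Φ(1.225) ≈ 0.890

0.890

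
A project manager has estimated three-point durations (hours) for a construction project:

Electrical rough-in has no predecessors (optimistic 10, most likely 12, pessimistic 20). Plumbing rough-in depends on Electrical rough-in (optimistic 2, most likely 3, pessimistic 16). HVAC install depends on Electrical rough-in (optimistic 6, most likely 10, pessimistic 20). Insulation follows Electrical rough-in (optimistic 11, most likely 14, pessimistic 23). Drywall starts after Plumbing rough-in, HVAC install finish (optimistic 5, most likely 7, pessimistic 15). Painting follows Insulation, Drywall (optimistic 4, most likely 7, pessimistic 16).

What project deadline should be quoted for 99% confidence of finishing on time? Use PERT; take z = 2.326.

49.0 hours

te_Electrical rough-in = (10 + 4·12 + 20)/6 = 78/6 = 13; σ²_Electrical rough-in = ((20−10)/6)² = 2.778
te_Plumbing rough-in = (2 + 4·3 + 16)/6 = 30/6 = 5; σ²_Plumbing rough-in = ((16−2)/6)² = 5.444
te_HVAC install = (6 + 4·10 + 20)/6 = 66/6 = 11; σ²_HVAC install = ((20−6)/6)² = 5.444
te_Insulation = (11 + 4·14 + 23)/6 = 90/6 = 15; σ²_Insulation = ((23−11)/6)² = 4.000
te_Drywall = (5 + 4·7 + 15)/6 = 48/6 = 8; σ²_Drywall = ((15−5)/6)² = 2.778
te_Painting = (4 + 4·7 + 16)/6 = 48/6 = 8; σ²_Painting = ((16−4)/6)² = 4.000

Forward pass:
ES_Electrical rough-in = 0; EF_Electrical rough-in = 13
ES_Plumbing rough-in = 13; EF_Plumbing rough-in = 13+5 = 18
ES_HVAC install = 13; EF_HVAC install = 13+11 = 24
ES_Insulation = 13; EF_Insulation = 13+15 = 28
ES_Drywall = max(EF_Plumbing rough-in=18, EF_HVAC install=24) = 24; EF_Drywall = 24+8 = 32
ES_Painting = max(EF_Insulation=28, EF_Drywall=32) = 32; EF_Painting = 32+8 = 40
Expected project duration μ = 40 hours. Critical path: Electrical rough-in → HVAC install → Drywall → Painting.

Variance along critical path = 2.778 + 5.444 + 2.778 + 4.000 = 15.000; σ = 3.873 hours.
D = μ + z·σ = 40 + 2.326·3.873 = 49.0 hours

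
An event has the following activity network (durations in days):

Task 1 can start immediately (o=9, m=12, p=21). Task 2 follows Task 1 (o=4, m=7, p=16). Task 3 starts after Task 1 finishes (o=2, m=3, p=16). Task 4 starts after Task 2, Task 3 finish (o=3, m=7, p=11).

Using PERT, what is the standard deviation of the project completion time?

3.13 days

te_Task 1 = (9 + 4·12 + 21)/6 = 78/6 = 13; σ²_Task 1 = ((21−9)/6)² = 4.000
te_Task 2 = (4 + 4·7 + 16)/6 = 48/6 = 8; σ²_Task 2 = ((16−4)/6)² = 4.000
te_Task 3 = (2 + 4·3 + 16)/6 = 30/6 = 5; σ²_Task 3 = ((16−2)/6)² = 5.444
te_Task 4 = (3 + 4·7 + 11)/6 = 42/6 = 7; σ²_Task 4 = ((11−3)/6)² = 1.778

Forward pass:
ES_Task 1 = 0; EF_Task 1 = 13
ES_Task 2 = 13; EF_Task 2 = 13+8 = 21
ES_Task 3 = 13; EF_Task 3 = 13+5 = 18
ES_Task 4 = max(EF_Task 2=21, EF_Task 3=18) = 21; EF_Task 4 = 21+7 = 28
Expected project duration μ = 28 days. Critical path: Task 1 → Task 2 → Task 4.

Variance along critical path = 4.000 + 4.000 + 1.778 = 9.778
σ = √9.778 = 3.127 days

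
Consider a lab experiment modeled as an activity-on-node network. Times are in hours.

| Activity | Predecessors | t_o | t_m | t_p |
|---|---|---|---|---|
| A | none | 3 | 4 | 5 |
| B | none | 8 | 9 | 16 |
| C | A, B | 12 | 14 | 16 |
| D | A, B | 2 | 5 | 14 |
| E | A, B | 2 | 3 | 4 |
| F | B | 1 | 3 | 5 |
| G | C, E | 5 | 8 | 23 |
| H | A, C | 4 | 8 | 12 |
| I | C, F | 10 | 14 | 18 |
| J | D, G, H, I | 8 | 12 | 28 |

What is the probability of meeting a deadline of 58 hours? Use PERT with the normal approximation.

te_A = (3 + 4·4 + 5)/6 = 24/6 = 4; σ²_A = ((5−3)/6)² = 0.111
te_B = (8 + 4·9 + 16)/6 = 60/6 = 10; σ²_B = ((16−8)/6)² = 1.778
te_C = (12 + 4·14 + 16)/6 = 84/6 = 14; σ²_C = ((16−12)/6)² = 0.444
te_D = (2 + 4·5 + 14)/6 = 36/6 = 6; σ²_D = ((14−2)/6)² = 4.000
te_E = (2 + 4·3 + 4)/6 = 18/6 = 3; σ²_E = ((4−2)/6)² = 0.111
te_F = (1 + 4·3 + 5)/6 = 18/6 = 3; σ²_F = ((5−1)/6)² = 0.444
te_G = (5 + 4·8 + 23)/6 = 60/6 = 10; σ²_G = ((23−5)/6)² = 9.000
te_H = (4 + 4·8 + 12)/6 = 48/6 = 8; σ²_H = ((12−4)/6)² = 1.778
te_I = (10 + 4·14 + 18)/6 = 84/6 = 14; σ²_I = ((18−10)/6)² = 1.778
te_J = (8 + 4·12 + 28)/6 = 84/6 = 14; σ²_J = ((28−8)/6)² = 11.111

Forward pass:
ES_A = 0; EF_A = 4
ES_B = 0; EF_B = 10
ES_C = max(EF_A=4, EF_B=10) = 10; EF_C = 10+14 = 24
ES_D = max(EF_A=4, EF_B=10) = 10; EF_D = 10+6 = 16
ES_E = max(EF_A=4, EF_B=10) = 10; EF_E = 10+3 = 13
ES_F = 10; EF_F = 10+3 = 13
ES_G = max(EF_C=24, EF_E=13) = 24; EF_G = 24+10 = 34
ES_H = max(EF_A=4, EF_C=24) = 24; EF_H = 24+8 = 32
ES_I = max(EF_C=24, EF_F=13) = 24; EF_I = 24+14 = 38
ES_J = max(EF_D=16, EF_G=34, EF_H=32, EF_I=38) = 38; EF_J = 38+14 = 52
Expected project duration μ = 52 hours. Critical path: B → C → I → J.

Variance along critical path = 1.778 + 0.444 + 1.778 + 11.111 = 15.111; σ = √15.111 = 3.887 hours.
Z = (58 − 52) / 3.887 = 1.543
P(T ≤ 58) = Φ(1.543) ≈ 0.939

0.939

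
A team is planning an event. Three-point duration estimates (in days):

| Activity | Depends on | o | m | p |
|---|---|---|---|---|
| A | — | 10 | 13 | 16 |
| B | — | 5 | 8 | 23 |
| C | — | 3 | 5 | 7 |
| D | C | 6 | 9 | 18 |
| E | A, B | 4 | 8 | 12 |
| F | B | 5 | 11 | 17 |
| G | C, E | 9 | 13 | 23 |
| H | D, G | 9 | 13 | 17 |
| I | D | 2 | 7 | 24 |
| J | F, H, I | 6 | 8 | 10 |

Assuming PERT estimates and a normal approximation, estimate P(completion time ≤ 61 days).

0.939

te_A = (10 + 4·13 + 16)/6 = 78/6 = 13; σ²_A = ((16−10)/6)² = 1.000
te_B = (5 + 4·8 + 23)/6 = 60/6 = 10; σ²_B = ((23−5)/6)² = 9.000
te_C = (3 + 4·5 + 7)/6 = 30/6 = 5; σ²_C = ((7−3)/6)² = 0.444
te_D = (6 + 4·9 + 18)/6 = 60/6 = 10; σ²_D = ((18−6)/6)² = 4.000
te_E = (4 + 4·8 + 12)/6 = 48/6 = 8; σ²_E = ((12−4)/6)² = 1.778
te_F = (5 + 4·11 + 17)/6 = 66/6 = 11; σ²_F = ((17−5)/6)² = 4.000
te_G = (9 + 4·13 + 23)/6 = 84/6 = 14; σ²_G = ((23−9)/6)² = 5.444
te_H = (9 + 4·13 + 17)/6 = 78/6 = 13; σ²_H = ((17−9)/6)² = 1.778
te_I = (2 + 4·7 + 24)/6 = 54/6 = 9; σ²_I = ((24−2)/6)² = 13.444
te_J = (6 + 4·8 + 10)/6 = 48/6 = 8; σ²_J = ((10−6)/6)² = 0.444

Forward pass:
ES_A = 0; EF_A = 13
ES_B = 0; EF_B = 10
ES_C = 0; EF_C = 5
ES_D = 5; EF_D = 5+10 = 15
ES_E = max(EF_A=13, EF_B=10) = 13; EF_E = 13+8 = 21
ES_F = 10; EF_F = 10+11 = 21
ES_G = max(EF_C=5, EF_E=21) = 21; EF_G = 21+14 = 35
ES_H = max(EF_D=15, EF_G=35) = 35; EF_H = 35+13 = 48
ES_I = 15; EF_I = 15+9 = 24
ES_J = max(EF_F=21, EF_H=48, EF_I=24) = 48; EF_J = 48+8 = 56
Expected project duration μ = 56 days. Critical path: A → E → G → H → J.

Variance along critical path = 1.000 + 1.778 + 5.444 + 1.778 + 0.444 = 10.444; σ = √10.444 = 3.232 days.
Z = (61 − 56) / 3.232 = 1.547
P(T ≤ 61) = Φ(1.547) ≈ 0.939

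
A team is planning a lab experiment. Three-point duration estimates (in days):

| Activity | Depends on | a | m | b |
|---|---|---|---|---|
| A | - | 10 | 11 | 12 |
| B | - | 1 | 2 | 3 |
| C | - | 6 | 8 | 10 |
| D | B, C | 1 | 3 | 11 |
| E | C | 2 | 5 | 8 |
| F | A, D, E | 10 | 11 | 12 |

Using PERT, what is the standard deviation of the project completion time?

te_A = (10 + 4·11 + 12)/6 = 66/6 = 11; σ²_A = ((12−10)/6)² = 0.111
te_B = (1 + 4·2 + 3)/6 = 12/6 = 2; σ²_B = ((3−1)/6)² = 0.111
te_C = (6 + 4·8 + 10)/6 = 48/6 = 8; σ²_C = ((10−6)/6)² = 0.444
te_D = (1 + 4·3 + 11)/6 = 24/6 = 4; σ²_D = ((11−1)/6)² = 2.778
te_E = (2 + 4·5 + 8)/6 = 30/6 = 5; σ²_E = ((8−2)/6)² = 1.000
te_F = (10 + 4·11 + 12)/6 = 66/6 = 11; σ²_F = ((12−10)/6)² = 0.111

Forward pass:
ES_A = 0; EF_A = 11
ES_B = 0; EF_B = 2
ES_C = 0; EF_C = 8
ES_D = max(EF_B=2, EF_C=8) = 8; EF_D = 8+4 = 12
ES_E = 8; EF_E = 8+5 = 13
ES_F = max(EF_A=11, EF_D=12, EF_E=13) = 13; EF_F = 13+11 = 24
Expected project duration μ = 24 days. Critical path: C → E → F.

Variance along critical path = 0.444 + 1.000 + 0.111 = 1.556
σ = √1.556 = 1.247 days

1.25 days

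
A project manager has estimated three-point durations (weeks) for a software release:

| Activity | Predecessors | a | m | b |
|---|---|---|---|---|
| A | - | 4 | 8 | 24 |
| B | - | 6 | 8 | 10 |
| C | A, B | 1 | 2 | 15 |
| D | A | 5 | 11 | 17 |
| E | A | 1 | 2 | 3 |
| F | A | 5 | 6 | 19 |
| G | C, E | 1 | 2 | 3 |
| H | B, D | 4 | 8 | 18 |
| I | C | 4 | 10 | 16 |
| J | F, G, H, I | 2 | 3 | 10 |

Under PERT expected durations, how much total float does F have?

12 weeks

te_A = (4 + 4·8 + 24)/6 = 60/6 = 10
te_B = (6 + 4·8 + 10)/6 = 48/6 = 8
te_C = (1 + 4·2 + 15)/6 = 24/6 = 4
te_D = (5 + 4·11 + 17)/6 = 66/6 = 11
te_E = (1 + 4·2 + 3)/6 = 12/6 = 2
te_F = (5 + 4·6 + 19)/6 = 48/6 = 8
te_G = (1 + 4·2 + 3)/6 = 12/6 = 2
te_H = (4 + 4·8 + 18)/6 = 54/6 = 9
te_I = (4 + 4·10 + 16)/6 = 60/6 = 10
te_J = (2 + 4·3 + 10)/6 = 24/6 = 4

Forward pass:
ES_A = 0; EF_A = 10
ES_B = 0; EF_B = 8
ES_C = max(EF_A=10, EF_B=8) = 10; EF_C = 10+4 = 14
ES_D = 10; EF_D = 10+11 = 21
ES_E = 10; EF_E = 10+2 = 12
ES_F = 10; EF_F = 10+8 = 18
ES_G = max(EF_C=14, EF_E=12) = 14; EF_G = 14+2 = 16
ES_H = max(EF_B=8, EF_D=21) = 21; EF_H = 21+9 = 30
ES_I = 14; EF_I = 14+10 = 24
ES_J = max(EF_F=18, EF_G=16, EF_H=30, EF_I=24) = 30; EF_J = 30+4 = 34
Expected project duration μ = 34 weeks. Critical path: A → D → H → J.

Backward pass:
LF_J = 34; LS_J = 34−4 = 30
LF_I = LS_J = 30; LS_I = 30−10 = 20
LF_H = LS_J = 30; LS_H = 30−9 = 21
LF_G = LS_J = 30; LS_G = 30−2 = 28
LF_F = LS_J = 30; LS_F = 30−8 = 22
LF_E = LS_G = 28; LS_E = 28−2 = 26
LF_D = LS_H = 21; LS_D = 21−11 = 10
LF_C = min(LS_G=28, LS_I=20) = 20; LS_C = 20−4 = 16
LF_B = min(LS_C=16, LS_H=21) = 16; LS_B = 16−8 = 8
LF_A = min(LS_C=16, LS_D=10, LS_E=26, LS_F=22) = 10; LS_A = 10−10 = 0
Slack_F = LS_F − ES_F = 22 − 10 = 12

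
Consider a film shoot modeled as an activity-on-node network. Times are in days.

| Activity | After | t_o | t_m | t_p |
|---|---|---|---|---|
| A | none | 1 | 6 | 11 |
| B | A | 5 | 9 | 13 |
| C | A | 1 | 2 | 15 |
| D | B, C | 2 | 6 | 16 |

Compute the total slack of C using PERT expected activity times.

5 days

te_A = (1 + 4·6 + 11)/6 = 36/6 = 6
te_B = (5 + 4·9 + 13)/6 = 54/6 = 9
te_C = (1 + 4·2 + 15)/6 = 24/6 = 4
te_D = (2 + 4·6 + 16)/6 = 42/6 = 7

Forward pass:
ES_A = 0; EF_A = 6
ES_B = 6; EF_B = 6+9 = 15
ES_C = 6; EF_C = 6+4 = 10
ES_D = max(EF_B=15, EF_C=10) = 15; EF_D = 15+7 = 22
Expected project duration μ = 22 days. Critical path: A → B → D.

Backward pass:
LF_D = 22; LS_D = 22−7 = 15
LF_C = LS_D = 15; LS_C = 15−4 = 11
LF_B = LS_D = 15; LS_B = 15−9 = 6
LF_A = min(LS_B=6, LS_C=11) = 6; LS_A = 6−6 = 0
Slack_C = LS_C − ES_C = 11 − 6 = 5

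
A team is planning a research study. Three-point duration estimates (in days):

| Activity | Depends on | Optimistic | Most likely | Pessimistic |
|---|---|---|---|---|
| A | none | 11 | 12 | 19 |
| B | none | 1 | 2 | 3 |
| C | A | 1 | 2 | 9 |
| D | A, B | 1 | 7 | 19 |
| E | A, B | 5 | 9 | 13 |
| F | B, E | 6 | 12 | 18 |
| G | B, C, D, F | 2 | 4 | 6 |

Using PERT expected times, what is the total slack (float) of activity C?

18 days

te_A = (11 + 4·12 + 19)/6 = 78/6 = 13
te_B = (1 + 4·2 + 3)/6 = 12/6 = 2
te_C = (1 + 4·2 + 9)/6 = 18/6 = 3
te_D = (1 + 4·7 + 19)/6 = 48/6 = 8
te_E = (5 + 4·9 + 13)/6 = 54/6 = 9
te_F = (6 + 4·12 + 18)/6 = 72/6 = 12
te_G = (2 + 4·4 + 6)/6 = 24/6 = 4

Forward pass:
ES_A = 0; EF_A = 13
ES_B = 0; EF_B = 2
ES_C = 13; EF_C = 13+3 = 16
ES_D = max(EF_A=13, EF_B=2) = 13; EF_D = 13+8 = 21
ES_E = max(EF_A=13, EF_B=2) = 13; EF_E = 13+9 = 22
ES_F = max(EF_B=2, EF_E=22) = 22; EF_F = 22+12 = 34
ES_G = max(EF_B=2, EF_C=16, EF_D=21, EF_F=34) = 34; EF_G = 34+4 = 38
Expected project duration μ = 38 days. Critical path: A → E → F → G.

Backward pass:
LF_G = 38; LS_G = 38−4 = 34
LF_F = LS_G = 34; LS_F = 34−12 = 22
LF_E = LS_F = 22; LS_E = 22−9 = 13
LF_D = LS_G = 34; LS_D = 34−8 = 26
LF_C = LS_G = 34; LS_C = 34−3 = 31
LF_B = min(LS_D=26, LS_E=13, LS_F=22, LS_G=34) = 13; LS_B = 13−2 = 11
LF_A = min(LS_C=31, LS_D=26, LS_E=13) = 13; LS_A = 13−13 = 0
Slack_C = LS_C − ES_C = 31 − 13 = 18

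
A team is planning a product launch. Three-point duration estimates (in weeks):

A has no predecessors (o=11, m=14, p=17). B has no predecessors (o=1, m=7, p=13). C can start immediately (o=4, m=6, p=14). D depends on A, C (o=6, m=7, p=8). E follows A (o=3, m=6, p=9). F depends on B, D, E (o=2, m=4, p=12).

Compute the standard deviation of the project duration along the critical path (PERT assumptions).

te_A = (11 + 4·14 + 17)/6 = 84/6 = 14; σ²_A = ((17−11)/6)² = 1.000
te_B = (1 + 4·7 + 13)/6 = 42/6 = 7; σ²_B = ((13−1)/6)² = 4.000
te_C = (4 + 4·6 + 14)/6 = 42/6 = 7; σ²_C = ((14−4)/6)² = 2.778
te_D = (6 + 4·7 + 8)/6 = 42/6 = 7; σ²_D = ((8−6)/6)² = 0.111
te_E = (3 + 4·6 + 9)/6 = 36/6 = 6; σ²_E = ((9−3)/6)² = 1.000
te_F = (2 + 4·4 + 12)/6 = 30/6 = 5; σ²_F = ((12−2)/6)² = 2.778

Forward pass:
ES_A = 0; EF_A = 14
ES_B = 0; EF_B = 7
ES_C = 0; EF_C = 7
ES_D = max(EF_A=14, EF_C=7) = 14; EF_D = 14+7 = 21
ES_E = 14; EF_E = 14+6 = 20
ES_F = max(EF_B=7, EF_D=21, EF_E=20) = 21; EF_F = 21+5 = 26
Expected project duration μ = 26 weeks. Critical path: A → D → F.

Variance along critical path = 1.000 + 0.111 + 2.778 = 3.889
σ = √3.889 = 1.972 weeks

1.97 weeks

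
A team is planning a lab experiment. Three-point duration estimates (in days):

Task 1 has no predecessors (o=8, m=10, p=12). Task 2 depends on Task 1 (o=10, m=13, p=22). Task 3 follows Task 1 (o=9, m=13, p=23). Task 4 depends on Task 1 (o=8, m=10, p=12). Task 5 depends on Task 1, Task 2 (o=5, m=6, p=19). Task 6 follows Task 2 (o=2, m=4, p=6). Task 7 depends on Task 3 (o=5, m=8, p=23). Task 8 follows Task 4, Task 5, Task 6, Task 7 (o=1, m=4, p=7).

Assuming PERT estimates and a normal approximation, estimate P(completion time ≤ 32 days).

te_Task 1 = (8 + 4·10 + 12)/6 = 60/6 = 10; σ²_Task 1 = ((12−8)/6)² = 0.444
te_Task 2 = (10 + 4·13 + 22)/6 = 84/6 = 14; σ²_Task 2 = ((22−10)/6)² = 4.000
te_Task 3 = (9 + 4·13 + 23)/6 = 84/6 = 14; σ²_Task 3 = ((23−9)/6)² = 5.444
te_Task 4 = (8 + 4·10 + 12)/6 = 60/6 = 10; σ²_Task 4 = ((12−8)/6)² = 0.444
te_Task 5 = (5 + 4·6 + 19)/6 = 48/6 = 8; σ²_Task 5 = ((19−5)/6)² = 5.444
te_Task 6 = (2 + 4·4 + 6)/6 = 24/6 = 4; σ²_Task 6 = ((6−2)/6)² = 0.444
te_Task 7 = (5 + 4·8 + 23)/6 = 60/6 = 10; σ²_Task 7 = ((23−5)/6)² = 9.000
te_Task 8 = (1 + 4·4 + 7)/6 = 24/6 = 4; σ²_Task 8 = ((7−1)/6)² = 1.000

Forward pass:
ES_Task 1 = 0; EF_Task 1 = 10
ES_Task 2 = 10; EF_Task 2 = 10+14 = 24
ES_Task 3 = 10; EF_Task 3 = 10+14 = 24
ES_Task 4 = 10; EF_Task 4 = 10+10 = 20
ES_Task 5 = max(EF_Task 1=10, EF_Task 2=24) = 24; EF_Task 5 = 24+8 = 32
ES_Task 6 = 24; EF_Task 6 = 24+4 = 28
ES_Task 7 = 24; EF_Task 7 = 24+10 = 34
ES_Task 8 = max(EF_Task 4=20, EF_Task 5=32, EF_Task 6=28, EF_Task 7=34) = 34; EF_Task 8 = 34+4 = 38
Expected project duration μ = 38 days. Critical path: Task 1 → Task 3 → Task 7 → Task 8.

Variance along critical path = 0.444 + 5.444 + 9.000 + 1.000 = 15.889; σ = √15.889 = 3.986 days.
Z = (32 − 38) / 3.986 = -1.505
P(T ≤ 32) = Φ(-1.505) ≈ 0.066

0.066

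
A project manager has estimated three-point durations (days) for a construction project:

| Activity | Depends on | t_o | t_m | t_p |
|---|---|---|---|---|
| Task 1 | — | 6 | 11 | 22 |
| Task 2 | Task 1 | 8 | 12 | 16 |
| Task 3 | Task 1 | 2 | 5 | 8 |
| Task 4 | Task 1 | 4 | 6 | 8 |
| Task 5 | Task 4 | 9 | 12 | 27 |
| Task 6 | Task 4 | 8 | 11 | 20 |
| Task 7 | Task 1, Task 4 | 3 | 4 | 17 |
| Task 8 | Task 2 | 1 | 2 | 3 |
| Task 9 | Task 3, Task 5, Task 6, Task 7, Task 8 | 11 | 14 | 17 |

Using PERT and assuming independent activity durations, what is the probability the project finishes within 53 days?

te_Task 1 = (6 + 4·11 + 22)/6 = 72/6 = 12; σ²_Task 1 = ((22−6)/6)² = 7.111
te_Task 2 = (8 + 4·12 + 16)/6 = 72/6 = 12; σ²_Task 2 = ((16−8)/6)² = 1.778
te_Task 3 = (2 + 4·5 + 8)/6 = 30/6 = 5; σ²_Task 3 = ((8−2)/6)² = 1.000
te_Task 4 = (4 + 4·6 + 8)/6 = 36/6 = 6; σ²_Task 4 = ((8−4)/6)² = 0.444
te_Task 5 = (9 + 4·12 + 27)/6 = 84/6 = 14; σ²_Task 5 = ((27−9)/6)² = 9.000
te_Task 6 = (8 + 4·11 + 20)/6 = 72/6 = 12; σ²_Task 6 = ((20−8)/6)² = 4.000
te_Task 7 = (3 + 4·4 + 17)/6 = 36/6 = 6; σ²_Task 7 = ((17−3)/6)² = 5.444
te_Task 8 = (1 + 4·2 + 3)/6 = 12/6 = 2; σ²_Task 8 = ((3−1)/6)² = 0.111
te_Task 9 = (11 + 4·14 + 17)/6 = 84/6 = 14; σ²_Task 9 = ((17−11)/6)² = 1.000

Forward pass:
ES_Task 1 = 0; EF_Task 1 = 12
ES_Task 2 = 12; EF_Task 2 = 12+12 = 24
ES_Task 3 = 12; EF_Task 3 = 12+5 = 17
ES_Task 4 = 12; EF_Task 4 = 12+6 = 18
ES_Task 5 = 18; EF_Task 5 = 18+14 = 32
ES_Task 6 = 18; EF_Task 6 = 18+12 = 30
ES_Task 7 = max(EF_Task 1=12, EF_Task 4=18) = 18; EF_Task 7 = 18+6 = 24
ES_Task 8 = 24; EF_Task 8 = 24+2 = 26
ES_Task 9 = max(EF_Task 3=17, EF_Task 5=32, EF_Task 6=30, EF_Task 7=24, EF_Task 8=26) = 32; EF_Task 9 = 32+14 = 46
Expected project duration μ = 46 days. Critical path: Task 1 → Task 4 → Task 5 → Task 9.

Variance along critical path = 7.111 + 0.444 + 9.000 + 1.000 = 17.556; σ = √17.556 = 4.190 days.
Z = (53 − 46) / 4.190 = 1.671
P(T ≤ 53) = Φ(1.671) ≈ 0.953

0.953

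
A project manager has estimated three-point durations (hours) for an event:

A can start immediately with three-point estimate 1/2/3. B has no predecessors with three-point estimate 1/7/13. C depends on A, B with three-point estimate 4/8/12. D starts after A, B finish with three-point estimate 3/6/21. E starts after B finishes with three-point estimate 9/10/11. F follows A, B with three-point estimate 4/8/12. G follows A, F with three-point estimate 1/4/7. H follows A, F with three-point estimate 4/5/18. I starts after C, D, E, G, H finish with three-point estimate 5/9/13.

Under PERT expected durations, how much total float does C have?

te_A = (1 + 4·2 + 3)/6 = 12/6 = 2
te_B = (1 + 4·7 + 13)/6 = 42/6 = 7
te_C = (4 + 4·8 + 12)/6 = 48/6 = 8
te_D = (3 + 4·6 + 21)/6 = 48/6 = 8
te_E = (9 + 4·10 + 11)/6 = 60/6 = 10
te_F = (4 + 4·8 + 12)/6 = 48/6 = 8
te_G = (1 + 4·4 + 7)/6 = 24/6 = 4
te_H = (4 + 4·5 + 18)/6 = 42/6 = 7
te_I = (5 + 4·9 + 13)/6 = 54/6 = 9

Forward pass:
ES_A = 0; EF_A = 2
ES_B = 0; EF_B = 7
ES_C = max(EF_A=2, EF_B=7) = 7; EF_C = 7+8 = 15
ES_D = max(EF_A=2, EF_B=7) = 7; EF_D = 7+8 = 15
ES_E = 7; EF_E = 7+10 = 17
ES_F = max(EF_A=2, EF_B=7) = 7; EF_F = 7+8 = 15
ES_G = max(EF_A=2, EF_F=15) = 15; EF_G = 15+4 = 19
ES_H = max(EF_A=2, EF_F=15) = 15; EF_H = 15+7 = 22
ES_I = max(EF_C=15, EF_D=15, EF_E=17, EF_G=19, EF_H=22) = 22; EF_I = 22+9 = 31
Expected project duration μ = 31 hours. Critical path: B → F → H → I.

Backward pass:
LF_I = 31; LS_I = 31−9 = 22
LF_H = LS_I = 22; LS_H = 22−7 = 15
LF_G = LS_I = 22; LS_G = 22−4 = 18
LF_F = min(LS_G=18, LS_H=15) = 15; LS_F = 15−8 = 7
LF_E = LS_I = 22; LS_E = 22−10 = 12
LF_D = LS_I = 22; LS_D = 22−8 = 14
LF_C = LS_I = 22; LS_C = 22−8 = 14
LF_B = min(LS_C=14, LS_D=14, LS_E=12, LS_F=7) = 7; LS_B = 7−7 = 0
LF_A = min(LS_C=14, LS_D=14, LS_F=7, LS_G=18, LS_H=15) = 7; LS_A = 7−2 = 5
Slack_C = LS_C − ES_C = 14 − 7 = 7

7 hours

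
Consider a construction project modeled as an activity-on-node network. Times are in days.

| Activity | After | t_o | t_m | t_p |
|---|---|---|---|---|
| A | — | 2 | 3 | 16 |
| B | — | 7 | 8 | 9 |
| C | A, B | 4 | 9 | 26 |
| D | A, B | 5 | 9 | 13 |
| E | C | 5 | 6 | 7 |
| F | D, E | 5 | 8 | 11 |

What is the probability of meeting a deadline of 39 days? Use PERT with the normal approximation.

te_A = (2 + 4·3 + 16)/6 = 30/6 = 5; σ²_A = ((16−2)/6)² = 5.444
te_B = (7 + 4·8 + 9)/6 = 48/6 = 8; σ²_B = ((9−7)/6)² = 0.111
te_C = (4 + 4·9 + 26)/6 = 66/6 = 11; σ²_C = ((26−4)/6)² = 13.444
te_D = (5 + 4·9 + 13)/6 = 54/6 = 9; σ²_D = ((13−5)/6)² = 1.778
te_E = (5 + 4·6 + 7)/6 = 36/6 = 6; σ²_E = ((7−5)/6)² = 0.111
te_F = (5 + 4·8 + 11)/6 = 48/6 = 8; σ²_F = ((11−5)/6)² = 1.000

Forward pass:
ES_A = 0; EF_A = 5
ES_B = 0; EF_B = 8
ES_C = max(EF_A=5, EF_B=8) = 8; EF_C = 8+11 = 19
ES_D = max(EF_A=5, EF_B=8) = 8; EF_D = 8+9 = 17
ES_E = 19; EF_E = 19+6 = 25
ES_F = max(EF_D=17, EF_E=25) = 25; EF_F = 25+8 = 33
Expected project duration μ = 33 days. Critical path: B → C → E → F.

Variance along critical path = 0.111 + 13.444 + 0.111 + 1.000 = 14.667; σ = √14.667 = 3.830 days.
Z = (39 − 33) / 3.830 = 1.567
P(T ≤ 39) = Φ(1.567) ≈ 0.941

0.941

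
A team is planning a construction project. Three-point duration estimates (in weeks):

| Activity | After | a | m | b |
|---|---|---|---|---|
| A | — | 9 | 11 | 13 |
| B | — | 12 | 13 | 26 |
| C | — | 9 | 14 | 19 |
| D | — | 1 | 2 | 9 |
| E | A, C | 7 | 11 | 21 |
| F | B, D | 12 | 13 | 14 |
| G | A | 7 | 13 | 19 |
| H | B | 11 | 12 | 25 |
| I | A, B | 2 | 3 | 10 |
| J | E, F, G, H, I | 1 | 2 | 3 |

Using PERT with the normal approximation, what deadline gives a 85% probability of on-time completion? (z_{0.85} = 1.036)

34.4 weeks

te_A = (9 + 4·11 + 13)/6 = 66/6 = 11; σ²_A = ((13−9)/6)² = 0.444
te_B = (12 + 4·13 + 26)/6 = 90/6 = 15; σ²_B = ((26−12)/6)² = 5.444
te_C = (9 + 4·14 + 19)/6 = 84/6 = 14; σ²_C = ((19−9)/6)² = 2.778
te_D = (1 + 4·2 + 9)/6 = 18/6 = 3; σ²_D = ((9−1)/6)² = 1.778
te_E = (7 + 4·11 + 21)/6 = 72/6 = 12; σ²_E = ((21−7)/6)² = 5.444
te_F = (12 + 4·13 + 14)/6 = 78/6 = 13; σ²_F = ((14−12)/6)² = 0.111
te_G = (7 + 4·13 + 19)/6 = 78/6 = 13; σ²_G = ((19−7)/6)² = 4.000
te_H = (11 + 4·12 + 25)/6 = 84/6 = 14; σ²_H = ((25−11)/6)² = 5.444
te_I = (2 + 4·3 + 10)/6 = 24/6 = 4; σ²_I = ((10−2)/6)² = 1.778
te_J = (1 + 4·2 + 3)/6 = 12/6 = 2; σ²_J = ((3−1)/6)² = 0.111

Forward pass:
ES_A = 0; EF_A = 11
ES_B = 0; EF_B = 15
ES_C = 0; EF_C = 14
ES_D = 0; EF_D = 3
ES_E = max(EF_A=11, EF_C=14) = 14; EF_E = 14+12 = 26
ES_F = max(EF_B=15, EF_D=3) = 15; EF_F = 15+13 = 28
ES_G = 11; EF_G = 11+13 = 24
ES_H = 15; EF_H = 15+14 = 29
ES_I = max(EF_A=11, EF_B=15) = 15; EF_I = 15+4 = 19
ES_J = max(EF_E=26, EF_F=28, EF_G=24, EF_H=29, EF_I=19) = 29; EF_J = 29+2 = 31
Expected project duration μ = 31 weeks. Critical path: B → H → J.

Variance along critical path = 5.444 + 5.444 + 0.111 = 11.000; σ = 3.317 weeks.
D = μ + z·σ = 31 + 1.036·3.317 = 34.4 weeks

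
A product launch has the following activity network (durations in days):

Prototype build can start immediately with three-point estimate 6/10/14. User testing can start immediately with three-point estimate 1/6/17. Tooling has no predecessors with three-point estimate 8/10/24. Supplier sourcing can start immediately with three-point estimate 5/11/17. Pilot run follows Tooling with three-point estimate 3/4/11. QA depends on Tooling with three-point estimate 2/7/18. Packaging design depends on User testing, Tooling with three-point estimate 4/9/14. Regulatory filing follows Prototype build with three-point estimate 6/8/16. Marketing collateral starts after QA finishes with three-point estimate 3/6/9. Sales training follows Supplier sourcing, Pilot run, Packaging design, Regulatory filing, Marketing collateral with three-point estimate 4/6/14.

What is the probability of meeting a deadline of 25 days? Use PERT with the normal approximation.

0.030

te_Prototype build = (6 + 4·10 + 14)/6 = 60/6 = 10; σ²_Prototype build = ((14−6)/6)² = 1.778
te_User testing = (1 + 4·6 + 17)/6 = 42/6 = 7; σ²_User testing = ((17−1)/6)² = 7.111
te_Tooling = (8 + 4·10 + 24)/6 = 72/6 = 12; σ²_Tooling = ((24−8)/6)² = 7.111
te_Supplier sourcing = (5 + 4·11 + 17)/6 = 66/6 = 11; σ²_Supplier sourcing = ((17−5)/6)² = 4.000
te_Pilot run = (3 + 4·4 + 11)/6 = 30/6 = 5; σ²_Pilot run = ((11−3)/6)² = 1.778
te_QA = (2 + 4·7 + 18)/6 = 48/6 = 8; σ²_QA = ((18−2)/6)² = 7.111
te_Packaging design = (4 + 4·9 + 14)/6 = 54/6 = 9; σ²_Packaging design = ((14−4)/6)² = 2.778
te_Regulatory filing = (6 + 4·8 + 16)/6 = 54/6 = 9; σ²_Regulatory filing = ((16−6)/6)² = 2.778
te_Marketing collateral = (3 + 4·6 + 9)/6 = 36/6 = 6; σ²_Marketing collateral = ((9−3)/6)² = 1.000
te_Sales training = (4 + 4·6 + 14)/6 = 42/6 = 7; σ²_Sales training = ((14−4)/6)² = 2.778

Forward pass:
ES_Prototype build = 0; EF_Prototype build = 10
ES_User testing = 0; EF_User testing = 7
ES_Tooling = 0; EF_Tooling = 12
ES_Supplier sourcing = 0; EF_Supplier sourcing = 11
ES_Pilot run = 12; EF_Pilot run = 12+5 = 17
ES_QA = 12; EF_QA = 12+8 = 20
ES_Packaging design = max(EF_User testing=7, EF_Tooling=12) = 12; EF_Packaging design = 12+9 = 21
ES_Regulatory filing = 10; EF_Regulatory filing = 10+9 = 19
ES_Marketing collateral = 20; EF_Marketing collateral = 20+6 = 26
ES_Sales training = max(EF_Supplier sourcing=11, EF_Pilot run=17, EF_Packaging design=21, EF_Regulatory filing=19, EF_Marketing collateral=26) = 26; EF_Sales training = 26+7 = 33
Expected project duration μ = 33 days. Critical path: Tooling → QA → Marketing collateral → Sales training.

Variance along critical path = 7.111 + 7.111 + 1.000 + 2.778 = 18.000; σ = √18.000 = 4.243 days.
Z = (25 − 33) / 4.243 = -1.886
P(T ≤ 25) = Φ(-1.886) ≈ 0.030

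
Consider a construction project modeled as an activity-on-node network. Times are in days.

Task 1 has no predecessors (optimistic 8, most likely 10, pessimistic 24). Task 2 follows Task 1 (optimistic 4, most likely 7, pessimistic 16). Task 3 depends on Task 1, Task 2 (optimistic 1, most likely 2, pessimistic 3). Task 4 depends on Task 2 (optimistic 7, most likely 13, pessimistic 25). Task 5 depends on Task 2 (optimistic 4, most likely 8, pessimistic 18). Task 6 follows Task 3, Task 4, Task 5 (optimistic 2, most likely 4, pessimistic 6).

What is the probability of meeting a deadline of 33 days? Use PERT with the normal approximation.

te_Task 1 = (8 + 4·10 + 24)/6 = 72/6 = 12; σ²_Task 1 = ((24−8)/6)² = 7.111
te_Task 2 = (4 + 4·7 + 16)/6 = 48/6 = 8; σ²_Task 2 = ((16−4)/6)² = 4.000
te_Task 3 = (1 + 4·2 + 3)/6 = 12/6 = 2; σ²_Task 3 = ((3−1)/6)² = 0.111
te_Task 4 = (7 + 4·13 + 25)/6 = 84/6 = 14; σ²_Task 4 = ((25−7)/6)² = 9.000
te_Task 5 = (4 + 4·8 + 18)/6 = 54/6 = 9; σ²_Task 5 = ((18−4)/6)² = 5.444
te_Task 6 = (2 + 4·4 + 6)/6 = 24/6 = 4; σ²_Task 6 = ((6−2)/6)² = 0.444

Forward pass:
ES_Task 1 = 0; EF_Task 1 = 12
ES_Task 2 = 12; EF_Task 2 = 12+8 = 20
ES_Task 3 = max(EF_Task 1=12, EF_Task 2=20) = 20; EF_Task 3 = 20+2 = 22
ES_Task 4 = 20; EF_Task 4 = 20+14 = 34
ES_Task 5 = 20; EF_Task 5 = 20+9 = 29
ES_Task 6 = max(EF_Task 3=22, EF_Task 4=34, EF_Task 5=29) = 34; EF_Task 6 = 34+4 = 38
Expected project duration μ = 38 days. Critical path: Task 1 → Task 2 → Task 4 → Task 6.

Variance along critical path = 7.111 + 4.000 + 9.000 + 0.444 = 20.556; σ = √20.556 = 4.534 days.
Z = (33 − 38) / 4.534 = -1.103
P(T ≤ 33) = Φ(-1.103) ≈ 0.135

0.135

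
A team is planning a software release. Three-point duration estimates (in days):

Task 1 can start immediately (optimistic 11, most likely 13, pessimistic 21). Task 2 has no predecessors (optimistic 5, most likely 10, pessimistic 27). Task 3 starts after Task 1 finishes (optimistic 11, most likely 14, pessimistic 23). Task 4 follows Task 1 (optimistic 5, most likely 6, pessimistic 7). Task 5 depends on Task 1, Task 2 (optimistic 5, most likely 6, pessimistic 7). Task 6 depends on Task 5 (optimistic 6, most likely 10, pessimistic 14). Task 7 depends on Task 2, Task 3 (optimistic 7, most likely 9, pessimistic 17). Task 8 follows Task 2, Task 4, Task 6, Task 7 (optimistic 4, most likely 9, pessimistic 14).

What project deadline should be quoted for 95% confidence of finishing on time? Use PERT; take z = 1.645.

te_Task 1 = (11 + 4·13 + 21)/6 = 84/6 = 14; σ²_Task 1 = ((21−11)/6)² = 2.778
te_Task 2 = (5 + 4·10 + 27)/6 = 72/6 = 12; σ²_Task 2 = ((27−5)/6)² = 13.444
te_Task 3 = (11 + 4·14 + 23)/6 = 90/6 = 15; σ²_Task 3 = ((23−11)/6)² = 4.000
te_Task 4 = (5 + 4·6 + 7)/6 = 36/6 = 6; σ²_Task 4 = ((7−5)/6)² = 0.111
te_Task 5 = (5 + 4·6 + 7)/6 = 36/6 = 6; σ²_Task 5 = ((7−5)/6)² = 0.111
te_Task 6 = (6 + 4·10 + 14)/6 = 60/6 = 10; σ²_Task 6 = ((14−6)/6)² = 1.778
te_Task 7 = (7 + 4·9 + 17)/6 = 60/6 = 10; σ²_Task 7 = ((17−7)/6)² = 2.778
te_Task 8 = (4 + 4·9 + 14)/6 = 54/6 = 9; σ²_Task 8 = ((14−4)/6)² = 2.778

Forward pass:
ES_Task 1 = 0; EF_Task 1 = 14
ES_Task 2 = 0; EF_Task 2 = 12
ES_Task 3 = 14; EF_Task 3 = 14+15 = 29
ES_Task 4 = 14; EF_Task 4 = 14+6 = 20
ES_Task 5 = max(EF_Task 1=14, EF_Task 2=12) = 14; EF_Task 5 = 14+6 = 20
ES_Task 6 = 20; EF_Task 6 = 20+10 = 30
ES_Task 7 = max(EF_Task 2=12, EF_Task 3=29) = 29; EF_Task 7 = 29+10 = 39
ES_Task 8 = max(EF_Task 2=12, EF_Task 4=20, EF_Task 6=30, EF_Task 7=39) = 39; EF_Task 8 = 39+9 = 48
Expected project duration μ = 48 days. Critical path: Task 1 → Task 3 → Task 7 → Task 8.

Variance along critical path = 2.778 + 4.000 + 2.778 + 2.778 = 12.333; σ = 3.512 days.
D = μ + z·σ = 48 + 1.645·3.512 = 53.8 days

53.8 days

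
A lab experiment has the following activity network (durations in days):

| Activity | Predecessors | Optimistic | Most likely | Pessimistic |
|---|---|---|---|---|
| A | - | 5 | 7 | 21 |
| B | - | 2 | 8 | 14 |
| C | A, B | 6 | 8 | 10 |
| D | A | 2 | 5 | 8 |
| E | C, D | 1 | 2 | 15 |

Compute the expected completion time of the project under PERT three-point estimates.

21 days

te_A = (5 + 4·7 + 21)/6 = 54/6 = 9
te_B = (2 + 4·8 + 14)/6 = 48/6 = 8
te_C = (6 + 4·8 + 10)/6 = 48/6 = 8
te_D = (2 + 4·5 + 8)/6 = 30/6 = 5
te_E = (1 + 4·2 + 15)/6 = 24/6 = 4

Forward pass:
ES_A = 0; EF_A = 9
ES_B = 0; EF_B = 8
ES_C = max(EF_A=9, EF_B=8) = 9; EF_C = 9+8 = 17
ES_D = 9; EF_D = 9+5 = 14
ES_E = max(EF_C=17, EF_D=14) = 17; EF_E = 17+4 = 21
Expected project duration μ = 21 days. Critical path: A → C → E.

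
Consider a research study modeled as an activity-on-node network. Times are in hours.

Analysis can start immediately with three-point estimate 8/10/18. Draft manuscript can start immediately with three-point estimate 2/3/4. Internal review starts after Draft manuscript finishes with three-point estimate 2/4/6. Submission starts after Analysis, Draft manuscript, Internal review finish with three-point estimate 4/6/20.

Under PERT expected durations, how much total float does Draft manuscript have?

te_Analysis = (8 + 4·10 + 18)/6 = 66/6 = 11
te_Draft manuscript = (2 + 4·3 + 4)/6 = 18/6 = 3
te_Internal review = (2 + 4·4 + 6)/6 = 24/6 = 4
te_Submission = (4 + 4·6 + 20)/6 = 48/6 = 8

Forward pass:
ES_Analysis = 0; EF_Analysis = 11
ES_Draft manuscript = 0; EF_Draft manuscript = 3
ES_Internal review = 3; EF_Internal review = 3+4 = 7
ES_Submission = max(EF_Analysis=11, EF_Draft manuscript=3, EF_Internal review=7) = 11; EF_Submission = 11+8 = 19
Expected project duration μ = 19 hours. Critical path: Analysis → Submission.

Backward pass:
LF_Submission = 19; LS_Submission = 19−8 = 11
LF_Internal review = LS_Submission = 11; LS_Internal review = 11−4 = 7
LF_Draft manuscript = min(LS_Internal review=7, LS_Submission=11) = 7; LS_Draft manuscript = 7−3 = 4
LF_Analysis = LS_Submission = 11; LS_Analysis = 11−11 = 0
Slack_Draft manuscript = LS_Draft manuscript − ES_Draft manuscript = 4 − 0 = 4

4 hours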